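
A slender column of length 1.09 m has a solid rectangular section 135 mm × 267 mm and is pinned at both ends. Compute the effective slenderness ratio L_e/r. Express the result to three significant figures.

λ ≈ 28.0

Buckling occurs about the weak axis: I_min = h·b³/12 with b = 135 mm (the shorter side).
I_min = 267×135³/12 = 5.474×10^7 mm⁴
A = 3.604×10^4 mm²;  r_min = √(I/A) = √(5.474×10^7/3.604×10^4) = 38.97 mm
L_e = K·L = 1 × 1.09 m = 1.090 m = 1090.0 mm
λ = L_e / r_min = 1090.0 / 38.97 = 28.0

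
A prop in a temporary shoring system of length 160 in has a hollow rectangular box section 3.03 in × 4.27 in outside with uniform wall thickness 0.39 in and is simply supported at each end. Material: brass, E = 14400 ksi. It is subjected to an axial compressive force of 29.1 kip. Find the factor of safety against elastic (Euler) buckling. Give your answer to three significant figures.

Inner dimensions: h_i = 4.27 − 2×0.39 = 3.490 in, b_i = 3.03 − 2×0.39 = 2.250 in
Weak-axis I_min = (h_o·b_o³ − h_i·b_i³)/12 with b_o = 3.03, b_i = 2.250 in (shorter outer/inner sides).
I_min = (4.27×3.03³ − 3.490×2.250³)/12 = 6.586 in⁴
Effective length L_e = K·L = 1 × 160 = 160.0 in
P_cr = π²EI / L_e² = π² × 14400×10³ × 6.586 / 160.0² = 3.656×10^4 lb
Factor of safety n = P_cr / P = 36.562 / 29.1 = 1.26

n ≈ 1.26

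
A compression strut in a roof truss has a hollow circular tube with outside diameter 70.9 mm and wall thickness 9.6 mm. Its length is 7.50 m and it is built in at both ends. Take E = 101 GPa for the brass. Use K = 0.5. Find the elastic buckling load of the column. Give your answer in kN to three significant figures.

Inner diameter d_i = 70.9 − 2×9.6 = 51.70 mm
I = π(d_o⁴ − d_i⁴)/64 = π(70.9⁴ − 51.70⁴)/64 = 8.897×10^5 mm⁴
I = 8.897×10^5 mm⁴ = 8.897×10^-7 m⁴
Effective length L_e = K·L = 0.5 × 7.50 = 3.750 m
P_cr = π²EI / L_e² = π² × 101×10⁹ × 8.897×10^-7 / 3.750² = 6.307×10^4 N

P_cr ≈ 63.1 kN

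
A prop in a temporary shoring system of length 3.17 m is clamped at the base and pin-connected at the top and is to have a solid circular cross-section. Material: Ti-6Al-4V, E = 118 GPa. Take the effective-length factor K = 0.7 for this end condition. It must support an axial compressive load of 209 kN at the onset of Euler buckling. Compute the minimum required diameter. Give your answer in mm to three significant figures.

d ≈ 65.1 mm

L_e = K·L = 0.7 × 3.17 = 2.219 m
Required I = P_cr·L_e²/(π²E) = 2.090×10^5 × 2.219² / (π² × 1.18×10^11) = 8.836×10^-7 m⁴
I_req = 8.836×10^5 mm⁴
Solid circle: I = πd⁴/64  ⇒  d = (64I/π)^(1/4) = (64×8.836×10^5/π)^(1/4) = 65.1 mm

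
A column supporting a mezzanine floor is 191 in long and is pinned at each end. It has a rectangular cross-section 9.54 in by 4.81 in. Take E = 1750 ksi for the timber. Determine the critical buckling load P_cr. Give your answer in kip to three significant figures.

Buckling occurs about the weak axis: I_min = h·b³/12 with b = 4.81 in (the shorter side).
I_min = 9.54×4.81³/12 = 88.47 in⁴
Effective length L_e = K·L = 1 × 191 = 191.0 in
P_cr = π²EI / L_e² = π² × 1750×10³ × 88.47 / 191.0² = 4.189×10^4 lb

P_cr ≈ 41.9 kip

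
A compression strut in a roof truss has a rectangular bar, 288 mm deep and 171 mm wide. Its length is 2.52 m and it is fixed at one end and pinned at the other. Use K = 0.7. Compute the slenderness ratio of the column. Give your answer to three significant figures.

For a rectangle r_min = b/√12 = 171/√12 = 49.36 mm
L_e = K·L = 0.7 × 2.52 m = 1.764 m = 1764.0 mm
λ = L_e / r_min = 1764.0 / 49.36 = 35.7

λ ≈ 35.7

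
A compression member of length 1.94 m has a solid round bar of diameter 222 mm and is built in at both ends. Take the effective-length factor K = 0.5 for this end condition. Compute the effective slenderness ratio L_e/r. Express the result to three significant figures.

λ ≈ 17.5

For a solid circle r = d/4 = 222/4 = 55.50 mm
L_e = K·L = 0.5 × 1.94 m = 0.9700 m = 970.00 mm
λ = L_e / r_min = 970.00 / 55.50 = 17.5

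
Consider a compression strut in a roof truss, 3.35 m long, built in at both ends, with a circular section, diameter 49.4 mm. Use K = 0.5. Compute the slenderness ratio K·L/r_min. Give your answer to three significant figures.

For a solid circle r = d/4 = 49.4/4 = 12.35 mm
L_e = K·L = 0.5 × 3.35 m = 1.675 m = 1675.0 mm
λ = L_e / r_min = 1675.0 / 12.35 = 136

λ ≈ 136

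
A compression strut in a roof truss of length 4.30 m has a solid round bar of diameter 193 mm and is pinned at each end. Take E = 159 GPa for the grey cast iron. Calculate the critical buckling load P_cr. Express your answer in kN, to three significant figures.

P_cr ≈ 5780 kN

I = πd⁴/64 = π×193⁴/64 = 6.811×10^7 mm⁴
I = 6.811×10^7 mm⁴ = 6.811×10^-5 m⁴
Effective length L_e = K·L = 1 × 4.30 = 4.300 m
P_cr = π²EI / L_e² = π² × 159×10⁹ × 6.811×10^-5 / 4.300² = 5.780×10^6 N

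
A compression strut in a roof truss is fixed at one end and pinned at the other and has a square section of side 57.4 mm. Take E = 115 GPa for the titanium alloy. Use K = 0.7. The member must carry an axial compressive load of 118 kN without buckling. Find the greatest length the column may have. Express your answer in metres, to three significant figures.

L_max ≈ 4.21 m

I = a⁴/12 = 57.4⁴/12 = 9.046×10^5 mm⁴
I = 9.046×10^-7 m⁴
At the buckling limit P_cr = P = 1.180×10^5 N
From P_cr = π²EI/(K·L)²:  L = (1/K)·√(π²EI/P_cr) = (1/0.7)·√(π²×1.15×10^11×9.046×10^-7/1.180×10^5)
L = 4.21 m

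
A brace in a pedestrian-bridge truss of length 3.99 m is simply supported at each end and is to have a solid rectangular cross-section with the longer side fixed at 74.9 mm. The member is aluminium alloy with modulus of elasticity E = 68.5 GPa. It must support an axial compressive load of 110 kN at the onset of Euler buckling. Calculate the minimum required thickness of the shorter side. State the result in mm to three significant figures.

b ≈ 74.6 mm

L_e = K·L = 1 × 3.99 = 3.990 m
Required I = P_cr·L_e²/(π²E) = 1.100×10^5 × 3.990² / (π² × 6.85×10^10) = 2.590×10^-6 m⁴
I_req = 2.590×10^6 mm⁴
Rectangle, weak axis: I_min = h·b³/12 with h = 74.9 mm fixed  ⇒  b = (12I/h)^(1/3) = 74.6 mm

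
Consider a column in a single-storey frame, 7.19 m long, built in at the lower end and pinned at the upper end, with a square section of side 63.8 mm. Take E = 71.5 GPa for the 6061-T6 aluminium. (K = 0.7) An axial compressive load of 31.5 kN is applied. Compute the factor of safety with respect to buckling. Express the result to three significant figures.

n ≈ 1.22

I = a⁴/12 = 63.8⁴/12 = 1.381×10^6 mm⁴
I = 1.381×10^6 mm⁴ = 1.381×10^-6 m⁴
Effective length L_e = K·L = 0.7 × 7.19 = 5.033 m
P_cr = π²EI / L_e² = π² × 71.5×10⁹ × 1.381×10^-6 / 5.033² = 3.846×10^4 N
Factor of safety n = P_cr / P = 38.464 / 31.5 = 1.22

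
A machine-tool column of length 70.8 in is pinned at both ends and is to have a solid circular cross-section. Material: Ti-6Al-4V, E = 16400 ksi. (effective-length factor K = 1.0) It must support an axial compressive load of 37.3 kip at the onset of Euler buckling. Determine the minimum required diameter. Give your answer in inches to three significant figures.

L_e = K·L = 1 × 70.8 = 70.80 in
Required I = P_cr·L_e²/(π²E) = 3.730×10^4 × 70.80² / (π² × 1.64×10^7) = 1.155 in⁴
Solid circle: I = πd⁴/64  ⇒  d = (64I/π)^(1/4) = (64×1.155/π)^(1/4) = 2.20 in

d ≈ 2.20 in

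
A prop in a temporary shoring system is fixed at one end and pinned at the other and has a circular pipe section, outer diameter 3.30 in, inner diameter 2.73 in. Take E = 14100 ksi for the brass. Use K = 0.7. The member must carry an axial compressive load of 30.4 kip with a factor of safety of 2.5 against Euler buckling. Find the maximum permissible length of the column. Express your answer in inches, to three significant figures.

d_o = 3.30 in, d_i = 2.73 in
I = π(d_o⁴ − d_i⁴)/64 = π(3.30⁴ − 2.730⁴)/64 = 3.095 in⁴
Required critical load P_cr = n·P = 2.5 × 30.4 = 76.00 kip = 7.600×10^4 lb
From P_cr = π²EI/(K·L)²:  L = (1/K)·√(π²EI/P_cr) = (1/0.7)·√(π²×1.41×10^7×3.095/7.600×10^4)
L = 108 in

L_max ≈ 108 in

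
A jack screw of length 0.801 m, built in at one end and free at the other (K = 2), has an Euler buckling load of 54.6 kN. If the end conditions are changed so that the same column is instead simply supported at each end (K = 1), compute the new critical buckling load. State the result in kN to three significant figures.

P_cr ∝ 1/K², so P_cr,new = P_cr,old × (K_old/K_new)² = 54.6 × (2/1)²
= 54.6 × 4.000 = 218 kN

P_cr ≈ 218 kN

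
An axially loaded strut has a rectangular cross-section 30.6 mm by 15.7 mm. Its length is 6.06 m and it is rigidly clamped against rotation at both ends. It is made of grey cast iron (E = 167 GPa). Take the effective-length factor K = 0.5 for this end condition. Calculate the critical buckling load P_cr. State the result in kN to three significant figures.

P_cr ≈ 1.77 kN

Buckling occurs about the weak axis: I_min = h·b³/12 with b = 15.7 mm (the shorter side).
I_min = 30.6×15.7³/12 = 9.868×10^3 mm⁴
I = 9.868×10^3 mm⁴ = 9.868×10^-9 m⁴
Effective length L_e = K·L = 0.5 × 6.06 = 3.030 m
P_cr = π²EI / L_e² = π² × 167×10⁹ × 9.868×10^-9 / 3.030² = 1.772×10^3 N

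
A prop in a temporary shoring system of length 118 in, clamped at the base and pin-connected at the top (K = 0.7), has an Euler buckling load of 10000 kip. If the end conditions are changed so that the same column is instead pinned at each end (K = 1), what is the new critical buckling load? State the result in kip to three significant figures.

P_cr ∝ 1/K², so P_cr,new = P_cr,old × (K_old/K_new)² = 10000 × (0.7/1)²
= 10000 × 0.4900 = 4900 kip

P_cr ≈ 4900 kip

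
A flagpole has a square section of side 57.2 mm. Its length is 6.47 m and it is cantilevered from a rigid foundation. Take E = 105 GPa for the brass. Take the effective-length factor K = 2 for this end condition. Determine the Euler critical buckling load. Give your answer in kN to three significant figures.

I = a⁴/12 = 57.2⁴/12 = 8.921×10^5 mm⁴
I = 8.921×10^5 mm⁴ = 8.921×10^-7 m⁴
Effective length L_e = K·L = 2 × 6.47 = 12.94 m
P_cr = π²EI / L_e² = π² × 105×10⁹ × 8.921×10^-7 / 12.94² = 5.521×10^3 N

P_cr ≈ 5.52 kN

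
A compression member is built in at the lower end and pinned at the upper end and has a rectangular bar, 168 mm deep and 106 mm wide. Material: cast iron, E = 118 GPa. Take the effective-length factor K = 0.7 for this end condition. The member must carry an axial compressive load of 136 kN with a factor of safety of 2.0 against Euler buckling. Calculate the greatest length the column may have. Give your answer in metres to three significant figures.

L_max ≈ 12.1 m

Buckling occurs about the weak axis: I_min = h·b³/12 with b = 106 mm (the shorter side).
I_min = 168×106³/12 = 1.667×10^7 mm⁴
I = 1.667×10^-5 m⁴
Required critical load P_cr = n·P = 2.0 × 136 = 272.0 kN = 2.720×10^5 N
From P_cr = π²EI/(K·L)²:  L = (1/K)·√(π²EI/P_cr) = (1/0.7)·√(π²×1.18×10^11×1.667×10^-5/2.720×10^5)
L = 12.1 m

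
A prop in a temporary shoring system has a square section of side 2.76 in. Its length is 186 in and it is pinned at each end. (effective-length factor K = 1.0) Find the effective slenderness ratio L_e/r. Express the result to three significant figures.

λ ≈ 233

For a square r = a/√12 = 2.76/√12 = 0.7967 in
L_e = K·L = 1 × 186 = 186.0 in
λ = L_e / r_min = 186.00 / 0.7967 = 233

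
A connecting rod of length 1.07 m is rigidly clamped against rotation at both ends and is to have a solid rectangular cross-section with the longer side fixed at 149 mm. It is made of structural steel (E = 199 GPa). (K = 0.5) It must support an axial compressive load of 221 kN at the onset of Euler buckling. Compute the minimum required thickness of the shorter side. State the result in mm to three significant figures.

b ≈ 13.7 mm

L_e = K·L = 0.5 × 1.07 = 0.5350 m
Required I = P_cr·L_e²/(π²E) = 2.210×10^5 × 0.5350² / (π² × 1.99×10^11) = 3.221×10^-8 m⁴
I_req = 3.221×10^4 mm⁴
Rectangle, weak axis: I_min = h·b³/12 with h = 149 mm fixed  ⇒  b = (12I/h)^(1/3) = 13.7 mm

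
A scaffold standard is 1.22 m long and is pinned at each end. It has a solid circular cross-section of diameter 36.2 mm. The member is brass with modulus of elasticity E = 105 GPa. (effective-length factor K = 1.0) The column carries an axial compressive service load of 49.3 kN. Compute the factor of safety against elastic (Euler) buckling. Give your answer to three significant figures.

n ≈ 1.19

I = πd⁴/64 = π×36.2⁴/64 = 8.430×10^4 mm⁴
I = 8.430×10^4 mm⁴ = 8.430×10^-8 m⁴
Effective length L_e = K·L = 1 × 1.22 = 1.220 m
P_cr = π²EI / L_e² = π² × 105×10⁹ × 8.430×10^-8 / 1.220² = 5.869×10^4 N
Factor of safety n = P_cr / P = 58.691 / 49.3 = 1.19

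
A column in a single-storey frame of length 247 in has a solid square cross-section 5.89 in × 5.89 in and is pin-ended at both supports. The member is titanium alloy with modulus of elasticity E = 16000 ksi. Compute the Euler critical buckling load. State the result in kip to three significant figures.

P_cr ≈ 260 kip

I = a⁴/12 = 5.89⁴/12 = 100.3 in⁴
Effective length L_e = K·L = 1 × 247 = 247.0 in
P_cr = π²EI / L_e² = π² × 16000×10³ × 100.3 / 247.0² = 2.596×10^5 lb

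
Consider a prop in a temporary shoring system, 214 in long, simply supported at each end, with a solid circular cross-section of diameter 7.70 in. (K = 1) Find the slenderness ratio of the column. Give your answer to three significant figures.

I = πd⁴/64 = π×7.70⁴/64 = 172.6 in⁴
A = 46.57 in²;  r_min = √(I/A) = √(172.6/46.57) = 1.925 in
L_e = K·L = 1 × 214 = 214.0 in
λ = L_e / r_min = 214.00 / 1.925 = 111

λ ≈ 111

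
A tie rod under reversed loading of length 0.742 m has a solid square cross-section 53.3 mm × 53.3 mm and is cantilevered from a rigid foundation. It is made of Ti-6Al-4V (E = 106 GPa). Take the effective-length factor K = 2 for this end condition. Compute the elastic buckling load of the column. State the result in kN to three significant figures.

I = a⁴/12 = 53.3⁴/12 = 6.726×10^5 mm⁴
I = 6.726×10^5 mm⁴ = 6.726×10^-7 m⁴
Effective length L_e = K·L = 2 × 0.742 = 1.484 m
P_cr = π²EI / L_e² = π² × 106×10⁹ × 6.726×10^-7 / 1.484² = 3.195×10^5 N

P_cr ≈ 319 kN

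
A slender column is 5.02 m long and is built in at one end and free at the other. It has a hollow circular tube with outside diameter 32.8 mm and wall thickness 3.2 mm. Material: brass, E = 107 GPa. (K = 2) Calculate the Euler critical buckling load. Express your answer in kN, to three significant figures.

P_cr ≈ 0.345 kN

Inner diameter d_i = 32.8 − 2×3.2 = 26.40 mm
I = π(d_o⁴ − d_i⁴)/64 = π(32.8⁴ − 26.40⁴)/64 = 3.297×10^4 mm⁴
I = 3.297×10^4 mm⁴ = 3.297×10^-8 m⁴
Effective length L_e = K·L = 2 × 5.02 = 10.04 m
P_cr = π²EI / L_e² = π² × 107×10⁹ × 3.297×10^-8 / 10.04² = 345.4 N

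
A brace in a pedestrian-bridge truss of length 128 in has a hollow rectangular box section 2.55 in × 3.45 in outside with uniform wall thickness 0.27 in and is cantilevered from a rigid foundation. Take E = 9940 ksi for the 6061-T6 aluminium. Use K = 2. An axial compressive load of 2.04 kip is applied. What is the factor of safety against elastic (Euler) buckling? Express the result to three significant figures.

Inner dimensions: h_i = 3.45 − 2×0.27 = 2.910 in, b_i = 2.55 − 2×0.27 = 2.010 in
Weak-axis I_min = (h_o·b_o³ − h_i·b_i³)/12 with b_o = 2.55, b_i = 2.010 in (shorter outer/inner sides).
I_min = (3.45×2.55³ − 2.910×2.010³)/12 = 2.798 in⁴
Effective length L_e = K·L = 2 × 128 = 256.0 in
P_cr = π²EI / L_e² = π² × 9940×10³ × 2.798 / 256.0² = 4.188×10^3 lb
Factor of safety n = P_cr / P = 4.1883 / 2.04 = 2.05

n ≈ 2.05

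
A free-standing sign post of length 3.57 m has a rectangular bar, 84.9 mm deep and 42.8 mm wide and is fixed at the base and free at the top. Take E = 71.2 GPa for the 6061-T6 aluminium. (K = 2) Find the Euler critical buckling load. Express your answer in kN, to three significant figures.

P_cr ≈ 7.65 kN

Buckling occurs about the weak axis: I_min = h·b³/12 with b = 42.8 mm (the shorter side).
I_min = 84.9×42.8³/12 = 5.547×10^5 mm⁴
I = 5.547×10^5 mm⁴ = 5.547×10^-7 m⁴
Effective length L_e = K·L = 2 × 3.57 = 7.140 m
P_cr = π²EI / L_e² = π² × 71.2×10⁹ × 5.547×10^-7 / 7.140² = 7.646×10^3 N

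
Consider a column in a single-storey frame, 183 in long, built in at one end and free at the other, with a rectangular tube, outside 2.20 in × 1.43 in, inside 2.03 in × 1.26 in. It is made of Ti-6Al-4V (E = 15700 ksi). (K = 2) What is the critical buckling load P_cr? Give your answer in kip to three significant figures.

Weak-axis I_min = (h_o·b_o³ − h_i·b_i³)/12 with b_o = 1.43, b_i = 1.260 in (shorter outer/inner sides).
I_min = (2.20×1.43³ − 2.030×1.260³)/12 = 0.1977 in⁴
Effective length L_e = K·L = 2 × 183 = 366.0 in
P_cr = π²EI / L_e² = π² × 15700×10³ × 0.1977 / 366.0² = 228.7 lb

P_cr ≈ 0.229 kip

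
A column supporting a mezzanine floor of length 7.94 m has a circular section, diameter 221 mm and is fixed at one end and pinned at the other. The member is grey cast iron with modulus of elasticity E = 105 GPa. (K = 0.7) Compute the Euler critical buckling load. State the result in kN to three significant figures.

I = πd⁴/64 = π×221⁴/64 = 1.171×10^8 mm⁴
I = 1.171×10^8 mm⁴ = 1.171×10^-4 m⁴
Effective length L_e = K·L = 0.7 × 7.94 = 5.558 m
P_cr = π²EI / L_e² = π² × 105×10⁹ × 1.171×10^-4 / 5.558² = 3.928×10^6 N

P_cr ≈ 3930 kN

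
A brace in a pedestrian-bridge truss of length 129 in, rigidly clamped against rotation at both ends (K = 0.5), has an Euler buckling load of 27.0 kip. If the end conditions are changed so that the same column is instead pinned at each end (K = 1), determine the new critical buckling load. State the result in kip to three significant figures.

P_cr ∝ 1/K², so P_cr,new = P_cr,old × (K_old/K_new)² = 27.0 × (0.5/1)²
= 27.0 × 0.2500 = 6.75 kip

P_cr ≈ 6.75 kip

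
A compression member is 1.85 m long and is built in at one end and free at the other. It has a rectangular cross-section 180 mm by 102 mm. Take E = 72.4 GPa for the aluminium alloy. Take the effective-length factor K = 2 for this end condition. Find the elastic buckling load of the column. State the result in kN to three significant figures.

P_cr ≈ 831 kN

Buckling occurs about the weak axis: I_min = h·b³/12 with b = 102 mm (the shorter side).
I_min = 180×102³/12 = 1.592×10^7 mm⁴
I = 1.592×10^7 mm⁴ = 1.592×10^-5 m⁴
Effective length L_e = K·L = 2 × 1.85 = 3.700 m
P_cr = π²EI / L_e² = π² × 72.4×10⁹ × 1.592×10^-5 / 3.700² = 8.309×10^5 N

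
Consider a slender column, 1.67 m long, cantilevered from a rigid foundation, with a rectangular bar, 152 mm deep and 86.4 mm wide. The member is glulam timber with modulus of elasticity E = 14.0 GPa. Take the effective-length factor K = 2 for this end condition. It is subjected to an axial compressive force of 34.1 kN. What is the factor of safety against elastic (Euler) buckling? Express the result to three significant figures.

Buckling occurs about the weak axis: I_min = h·b³/12 with b = 86.4 mm (the shorter side).
I_min = 152×86.4³/12 = 8.170×10^6 mm⁴
I = 8.170×10^6 mm⁴ = 8.170×10^-6 m⁴
Effective length L_e = K·L = 2 × 1.67 = 3.340 m
P_cr = π²EI / L_e² = π² × 14.0×10⁹ × 8.170×10^-6 / 3.340² = 1.012×10^5 N
Factor of safety n = P_cr / P = 101.19 / 34.1 = 2.97

n ≈ 2.97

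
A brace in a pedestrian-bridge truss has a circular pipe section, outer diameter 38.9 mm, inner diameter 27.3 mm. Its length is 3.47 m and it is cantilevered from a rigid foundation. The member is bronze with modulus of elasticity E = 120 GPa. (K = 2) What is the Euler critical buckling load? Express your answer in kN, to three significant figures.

P_cr ≈ 2.09 kN

d_o = 38.9 mm, d_i = 27.3 mm
I = π(d_o⁴ − d_i⁴)/64 = π(38.9⁴ − 27.30⁴)/64 = 8.513×10^4 mm⁴
I = 8.513×10^4 mm⁴ = 8.513×10^-8 m⁴
Effective length L_e = K·L = 2 × 3.47 = 6.940 m
P_cr = π²EI / L_e² = π² × 120×10⁹ × 8.513×10^-8 / 6.940² = 2.093×10^3 N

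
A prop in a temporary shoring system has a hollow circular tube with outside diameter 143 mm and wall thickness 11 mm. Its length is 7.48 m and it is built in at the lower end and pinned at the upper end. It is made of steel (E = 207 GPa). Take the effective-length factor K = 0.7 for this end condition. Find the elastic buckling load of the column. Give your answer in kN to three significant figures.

Inner diameter d_i = 143 − 2×11 = 121.0 mm
I = π(d_o⁴ − d_i⁴)/64 = π(143⁴ − 121.0⁴)/64 = 1.000×10^7 mm⁴
I = 1.000×10^7 mm⁴ = 1.000×10^-5 m⁴
Effective length L_e = K·L = 0.7 × 7.48 = 5.236 m
P_cr = π²EI / L_e² = π² × 207×10⁹ × 1.000×10^-5 / 5.236² = 7.455×10^5 N

P_cr ≈ 746 kN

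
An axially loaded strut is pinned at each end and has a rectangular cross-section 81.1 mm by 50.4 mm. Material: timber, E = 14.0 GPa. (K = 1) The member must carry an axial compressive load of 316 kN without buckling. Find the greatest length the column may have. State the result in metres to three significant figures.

Buckling occurs about the weak axis: I_min = h·b³/12 with b = 50.4 mm (the shorter side).
I_min = 81.1×50.4³/12 = 8.652×10^5 mm⁴
I = 8.652×10^-7 m⁴
At the buckling limit P_cr = P = 3.160×10^5 N
From P_cr = π²EI/(K·L)²:  L = (1/K)·√(π²EI/P_cr) = (1/1)·√(π²×1.40×10^10×8.652×10^-7/3.160×10^5)
L = 0.615 m

L_max ≈ 0.615 m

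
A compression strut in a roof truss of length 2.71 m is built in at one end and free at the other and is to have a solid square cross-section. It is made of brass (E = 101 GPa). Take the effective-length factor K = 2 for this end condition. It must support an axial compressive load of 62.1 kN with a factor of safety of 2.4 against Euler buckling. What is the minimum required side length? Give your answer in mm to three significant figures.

a ≈ 85.2 mm

Required P_cr = n·P = 2.4 × 62.1 = 149.0 kN
L_e = K·L = 2 × 2.71 = 5.420 m
Required I = P_cr·L_e²/(π²E) = 1.490×10^5 × 5.420² / (π² × 1.01×10^11) = 4.392×10^-6 m⁴
I_req = 4.392×10^6 mm⁴
Solid square: I = a⁴/12  ⇒  a = (12I)^(1/4) = (12×4.392×10^6)^(1/4) = 85.2 mm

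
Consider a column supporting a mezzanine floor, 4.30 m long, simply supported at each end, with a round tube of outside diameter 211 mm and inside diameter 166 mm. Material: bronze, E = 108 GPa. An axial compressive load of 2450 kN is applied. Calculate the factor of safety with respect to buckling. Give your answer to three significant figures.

d_o = 211 mm, d_i = 166 mm
I = π(d_o⁴ − d_i⁴)/64 = π(211⁴ − 166.0⁴)/64 = 6.002×10^7 mm⁴
I = 6.002×10^7 mm⁴ = 6.002×10^-5 m⁴
Effective length L_e = K·L = 1 × 4.30 = 4.300 m
P_cr = π²EI / L_e² = π² × 108×10⁹ × 6.002×10^-5 / 4.300² = 3.460×10^6 N
Factor of safety n = P_cr / P = 3460.2 / 2450 = 1.41

n ≈ 1.41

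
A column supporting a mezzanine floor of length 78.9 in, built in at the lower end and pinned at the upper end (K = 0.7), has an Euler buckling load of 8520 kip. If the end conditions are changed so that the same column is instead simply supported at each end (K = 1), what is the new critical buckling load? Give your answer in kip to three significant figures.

P_cr ∝ 1/K², so P_cr,new = P_cr,old × (K_old/K_new)² = 8520 × (0.7/1)²
= 8520 × 0.4900 = 4170 kip

P_cr ≈ 4170 kip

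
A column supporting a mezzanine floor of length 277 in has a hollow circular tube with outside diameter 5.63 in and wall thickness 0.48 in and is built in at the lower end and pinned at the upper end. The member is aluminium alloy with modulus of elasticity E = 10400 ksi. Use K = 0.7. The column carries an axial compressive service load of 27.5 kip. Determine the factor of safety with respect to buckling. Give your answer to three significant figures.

Inner diameter d_i = 5.63 − 2×0.48 = 4.670 in
I = π(d_o⁴ − d_i⁴)/64 = π(5.63⁴ − 4.670⁴)/64 = 25.97 in⁴
Effective length L_e = K·L = 0.7 × 277 = 193.9 in
P_cr = π²EI / L_e² = π² × 10400×10³ × 25.97 / 193.9² = 7.090×10^4 lb
Factor of safety n = P_cr / P = 70.902 / 27.5 = 2.58

n ≈ 2.58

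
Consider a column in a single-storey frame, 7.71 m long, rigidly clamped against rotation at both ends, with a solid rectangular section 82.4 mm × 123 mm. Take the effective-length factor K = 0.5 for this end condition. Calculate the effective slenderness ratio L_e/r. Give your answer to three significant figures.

λ ≈ 162

For a rectangle r_min = b/√12 = 82.4/√12 = 23.79 mm
L_e = K·L = 0.5 × 7.71 m = 3.855 m = 3855.0 mm
λ = L_e / r_min = 3855.0 / 23.79 = 162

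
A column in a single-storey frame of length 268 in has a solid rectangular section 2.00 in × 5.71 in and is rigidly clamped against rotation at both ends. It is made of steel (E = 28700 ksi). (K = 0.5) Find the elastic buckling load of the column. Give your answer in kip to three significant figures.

Buckling occurs about the weak axis: I_min = h·b³/12 with b = 2.00 in (the shorter side).
I_min = 5.71×2.00³/12 = 3.807 in⁴
Effective length L_e = K·L = 0.5 × 268 = 134.0 in
P_cr = π²EI / L_e² = π² × 28700×10³ × 3.807 / 134.0² = 6.005×10^4 lb

P_cr ≈ 60.1 kip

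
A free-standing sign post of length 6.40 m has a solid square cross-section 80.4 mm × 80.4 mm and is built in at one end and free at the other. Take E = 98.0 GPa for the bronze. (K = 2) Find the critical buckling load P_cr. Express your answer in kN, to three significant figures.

P_cr ≈ 20.6 kN

I = a⁴/12 = 80.4⁴/12 = 3.482×10^6 mm⁴
I = 3.482×10^6 mm⁴ = 3.482×10^-6 m⁴
Effective length L_e = K·L = 2 × 6.40 = 12.80 m
P_cr = π²EI / L_e² = π² × 98.0×10⁹ × 3.482×10^-6 / 12.80² = 2.056×10^4 N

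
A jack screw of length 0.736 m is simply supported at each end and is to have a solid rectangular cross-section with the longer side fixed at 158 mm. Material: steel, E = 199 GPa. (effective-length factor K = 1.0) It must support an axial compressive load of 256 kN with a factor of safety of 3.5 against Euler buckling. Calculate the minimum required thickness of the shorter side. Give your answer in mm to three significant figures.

b ≈ 26.6 mm

Required P_cr = n·P = 3.5 × 256 = 896.0 kN
L_e = K·L = 1 × 0.736 = 0.7360 m
Required I = P_cr·L_e²/(π²E) = 8.960×10^5 × 0.7360² / (π² × 1.99×10^11) = 2.471×10^-7 m⁴
I_req = 2.471×10^5 mm⁴
Rectangle, weak axis: I_min = h·b³/12 with h = 158 mm fixed  ⇒  b = (12I/h)^(1/3) = 26.6 mm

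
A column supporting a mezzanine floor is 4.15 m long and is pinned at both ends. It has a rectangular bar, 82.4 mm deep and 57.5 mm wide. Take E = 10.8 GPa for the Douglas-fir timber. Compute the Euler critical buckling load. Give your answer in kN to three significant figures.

Buckling occurs about the weak axis: I_min = h·b³/12 with b = 57.5 mm (the shorter side).
I_min = 82.4×57.5³/12 = 1.305×10^6 mm⁴
I = 1.305×10^6 mm⁴ = 1.305×10^-6 m⁴
Effective length L_e = K·L = 1 × 4.15 = 4.150 m
P_cr = π²EI / L_e² = π² × 10.8×10⁹ × 1.305×10^-6 / 4.150² = 8.079×10^3 N

P_cr ≈ 8.08 kN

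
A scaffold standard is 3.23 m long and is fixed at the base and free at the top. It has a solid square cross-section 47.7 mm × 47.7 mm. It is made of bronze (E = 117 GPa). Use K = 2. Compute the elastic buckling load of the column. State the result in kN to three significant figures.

P_cr ≈ 11.9 kN

I = a⁴/12 = 47.7⁴/12 = 4.314×10^5 mm⁴
I = 4.314×10^5 mm⁴ = 4.314×10^-7 m⁴
Effective length L_e = K·L = 2 × 3.23 = 6.460 m
P_cr = π²EI / L_e² = π² × 117×10⁹ × 4.314×10^-7 / 6.460² = 1.194×10^4 N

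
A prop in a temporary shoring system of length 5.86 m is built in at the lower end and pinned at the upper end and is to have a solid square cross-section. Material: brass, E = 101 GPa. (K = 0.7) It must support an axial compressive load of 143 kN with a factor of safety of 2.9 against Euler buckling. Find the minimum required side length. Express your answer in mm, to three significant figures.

a ≈ 95.7 mm

Required P_cr = n·P = 2.9 × 143 = 414.7 kN
L_e = K·L = 0.7 × 5.86 = 4.102 m
Required I = P_cr·L_e²/(π²E) = 4.147×10^5 × 4.102² / (π² × 1.01×10^11) = 7.000×10^-6 m⁴
I_req = 7.000×10^6 mm⁴
Solid square: I = a⁴/12  ⇒  a = (12I)^(1/4) = (12×7.000×10^6)^(1/4) = 95.7 mm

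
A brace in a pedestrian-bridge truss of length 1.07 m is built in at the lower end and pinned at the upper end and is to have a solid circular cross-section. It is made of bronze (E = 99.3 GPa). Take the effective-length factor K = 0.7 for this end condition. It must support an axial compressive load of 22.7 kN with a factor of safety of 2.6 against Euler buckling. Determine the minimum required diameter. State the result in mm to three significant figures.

d ≈ 28.8 mm

Required P_cr = n·P = 2.6 × 22.7 = 59.02 kN
L_e = K·L = 0.7 × 1.07 = 0.7490 m
Required I = P_cr·L_e²/(π²E) = 5.902×10^4 × 0.7490² / (π² × 9.93×10^10) = 3.378×10^-8 m⁴
I_req = 3.378×10^4 mm⁴
Solid circle: I = πd⁴/64  ⇒  d = (64I/π)^(1/4) = (64×3.378×10^4/π)^(1/4) = 28.8 mm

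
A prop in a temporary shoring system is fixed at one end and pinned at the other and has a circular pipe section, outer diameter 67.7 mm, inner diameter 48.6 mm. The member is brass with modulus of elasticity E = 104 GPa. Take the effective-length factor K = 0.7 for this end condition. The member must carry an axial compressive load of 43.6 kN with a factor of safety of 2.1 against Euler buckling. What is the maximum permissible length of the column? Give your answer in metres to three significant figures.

L_max ≈ 4.16 m

d_o = 67.7 mm, d_i = 48.6 mm
I = π(d_o⁴ − d_i⁴)/64 = π(67.7⁴ − 48.60⁴)/64 = 7.573×10^5 mm⁴
I = 7.573×10^-7 m⁴
Required critical load P_cr = n·P = 2.1 × 43.6 = 91.56 kN = 9.156×10^4 N
From P_cr = π²EI/(K·L)²:  L = (1/K)·√(π²EI/P_cr) = (1/0.7)·√(π²×1.04×10^11×7.573×10^-7/9.156×10^4)
L = 4.16 m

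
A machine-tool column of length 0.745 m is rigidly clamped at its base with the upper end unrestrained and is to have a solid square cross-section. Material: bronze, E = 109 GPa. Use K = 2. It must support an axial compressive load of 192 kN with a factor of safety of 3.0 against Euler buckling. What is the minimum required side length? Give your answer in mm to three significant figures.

a ≈ 61.5 mm

Required P_cr = n·P = 3.0 × 192 = 576.0 kN
L_e = K·L = 2 × 0.745 = 1.490 m
Required I = P_cr·L_e²/(π²E) = 5.760×10^5 × 1.490² / (π² × 1.09×10^11) = 1.189×10^-6 m⁴
I_req = 1.189×10^6 mm⁴
Solid square: I = a⁴/12  ⇒  a = (12I)^(1/4) = (12×1.189×10^6)^(1/4) = 61.5 mm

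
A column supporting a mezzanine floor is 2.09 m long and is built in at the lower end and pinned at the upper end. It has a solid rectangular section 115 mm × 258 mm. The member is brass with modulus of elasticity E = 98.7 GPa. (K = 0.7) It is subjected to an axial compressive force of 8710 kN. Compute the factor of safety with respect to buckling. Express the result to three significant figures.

Buckling occurs about the weak axis: I_min = h·b³/12 with b = 115 mm (the shorter side).
I_min = 258×115³/12 = 3.270×10^7 mm⁴
I = 3.270×10^7 mm⁴ = 3.270×10^-5 m⁴
Effective length L_e = K·L = 0.7 × 2.09 = 1.463 m
P_cr = π²EI / L_e² = π² × 98.7×10⁹ × 3.270×10^-5 / 1.463² = 1.488×10^7 N
Factor of safety n = P_cr / P = 14882 / 8710 = 1.71

n ≈ 1.71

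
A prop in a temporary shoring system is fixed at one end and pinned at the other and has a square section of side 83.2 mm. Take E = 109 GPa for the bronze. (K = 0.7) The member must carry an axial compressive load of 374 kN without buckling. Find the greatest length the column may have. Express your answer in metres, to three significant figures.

I = a⁴/12 = 83.2⁴/12 = 3.993×10^6 mm⁴
I = 3.993×10^-6 m⁴
At the buckling limit P_cr = P = 3.740×10^5 N
From P_cr = π²EI/(K·L)²:  L = (1/K)·√(π²EI/P_cr) = (1/0.7)·√(π²×1.09×10^11×3.993×10^-6/3.740×10^5)
L = 4.84 m

L_max ≈ 4.84 m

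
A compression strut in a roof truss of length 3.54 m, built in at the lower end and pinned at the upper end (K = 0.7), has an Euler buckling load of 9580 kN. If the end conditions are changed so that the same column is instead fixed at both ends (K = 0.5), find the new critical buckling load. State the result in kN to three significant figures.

P_cr ∝ 1/K², so P_cr,new = P_cr,old × (K_old/K_new)² = 9580 × (0.7/0.5)²
= 9580 × 1.960 = 18800 kN

P_cr ≈ 18800 kN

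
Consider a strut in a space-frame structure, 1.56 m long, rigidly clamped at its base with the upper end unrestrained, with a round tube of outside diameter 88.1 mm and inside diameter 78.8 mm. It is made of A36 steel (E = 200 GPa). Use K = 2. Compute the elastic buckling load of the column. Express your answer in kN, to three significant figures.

P_cr ≈ 216 kN

d_o = 88.1 mm, d_i = 78.8 mm
I = π(d_o⁴ − d_i⁴)/64 = π(88.1⁴ − 78.80⁴)/64 = 1.064×10^6 mm⁴
I = 1.064×10^6 mm⁴ = 1.064×10^-6 m⁴
Effective length L_e = K·L = 2 × 1.56 = 3.120 m
P_cr = π²EI / L_e² = π² × 200×10⁹ × 1.064×10^-6 / 3.120² = 2.159×10^5 N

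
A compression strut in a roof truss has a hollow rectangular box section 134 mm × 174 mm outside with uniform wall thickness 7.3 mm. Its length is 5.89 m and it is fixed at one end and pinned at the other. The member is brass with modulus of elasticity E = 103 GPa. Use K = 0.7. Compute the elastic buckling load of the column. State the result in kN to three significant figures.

P_cr ≈ 734 kN

Inner dimensions: h_i = 174 − 2×7.3 = 159.4 mm, b_i = 134 − 2×7.3 = 119.4 mm
Weak-axis I_min = (h_o·b_o³ − h_i·b_i³)/12 with b_o = 134, b_i = 119.4 mm (shorter outer/inner sides).
I_min = (174×134³ − 159.4×119.4³)/12 = 1.228×10^7 mm⁴
I = 1.228×10^7 mm⁴ = 1.228×10^-5 m⁴
Effective length L_e = K·L = 0.7 × 5.89 = 4.123 m
P_cr = π²EI / L_e² = π² × 103×10⁹ × 1.228×10^-5 / 4.123² = 7.342×10^5 N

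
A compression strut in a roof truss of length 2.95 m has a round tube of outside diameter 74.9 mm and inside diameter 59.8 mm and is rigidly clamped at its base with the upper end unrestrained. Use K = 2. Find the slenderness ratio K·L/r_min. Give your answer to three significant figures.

d_o = 74.9 mm, d_i = 59.8 mm
I = π(d_o⁴ − d_i⁴)/64 = π(74.9⁴ − 59.80⁴)/64 = 9.172×10^5 mm⁴
A = 1.597×10^3 mm²;  r_min = √(I/A) = √(9.172×10^5/1.597×10^3) = 23.96 mm
L_e = K·L = 2 × 2.95 m = 5.900 m = 5900.0 mm
λ = L_e / r_min = 5900.0 / 23.96 = 246

λ ≈ 246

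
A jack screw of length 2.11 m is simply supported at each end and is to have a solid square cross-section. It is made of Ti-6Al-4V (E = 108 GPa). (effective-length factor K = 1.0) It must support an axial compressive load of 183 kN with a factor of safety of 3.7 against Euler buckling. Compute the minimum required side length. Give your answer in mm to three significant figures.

a ≈ 76.3 mm

Required P_cr = n·P = 3.7 × 183 = 677.1 kN
L_e = K·L = 1 × 2.11 = 2.110 m
Required I = P_cr·L_e²/(π²E) = 6.771×10^5 × 2.110² / (π² × 1.08×10^11) = 2.828×10^-6 m⁴
I_req = 2.828×10^6 mm⁴
Solid square: I = a⁴/12  ⇒  a = (12I)^(1/4) = (12×2.828×10^6)^(1/4) = 76.3 mm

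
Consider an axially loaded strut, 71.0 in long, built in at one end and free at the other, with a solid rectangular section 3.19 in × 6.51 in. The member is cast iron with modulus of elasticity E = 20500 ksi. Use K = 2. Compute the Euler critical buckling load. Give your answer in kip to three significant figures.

Buckling occurs about the weak axis: I_min = h·b³/12 with b = 3.19 in (the shorter side).
I_min = 6.51×3.19³/12 = 17.61 in⁴
Effective length L_e = K·L = 2 × 71.0 = 142.0 in
P_cr = π²EI / L_e² = π² × 20500×10³ × 17.61 / 142.0² = 1.767×10^5 lb

P_cr ≈ 177 kip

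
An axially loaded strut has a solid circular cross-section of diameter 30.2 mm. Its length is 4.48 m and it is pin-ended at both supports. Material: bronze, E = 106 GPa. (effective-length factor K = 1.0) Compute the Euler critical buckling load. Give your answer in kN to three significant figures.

P_cr ≈ 2.13 kN

I = πd⁴/64 = π×30.2⁴/64 = 4.083×10^4 mm⁴
I = 4.083×10^4 mm⁴ = 4.083×10^-8 m⁴
Effective length L_e = K·L = 1 × 4.48 = 4.480 m
P_cr = π²EI / L_e² = π² × 106×10⁹ × 4.083×10^-8 / 4.480² = 2.128×10^3 N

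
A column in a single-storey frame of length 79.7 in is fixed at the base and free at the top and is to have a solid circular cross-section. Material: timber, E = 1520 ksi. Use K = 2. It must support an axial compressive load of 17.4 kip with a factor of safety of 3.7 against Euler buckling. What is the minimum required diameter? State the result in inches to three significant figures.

d ≈ 6.87 in

Required P_cr = n·P = 3.7 × 17.4 = 64.38 kip
L_e = K·L = 2 × 79.7 = 159.4 in
Required I = P_cr·L_e²/(π²E) = 6.438×10^4 × 159.4² / (π² × 1.52×10^6) = 109.0 in⁴
Solid circle: I = πd⁴/64  ⇒  d = (64I/π)^(1/4) = (64×109.0/π)^(1/4) = 6.87 in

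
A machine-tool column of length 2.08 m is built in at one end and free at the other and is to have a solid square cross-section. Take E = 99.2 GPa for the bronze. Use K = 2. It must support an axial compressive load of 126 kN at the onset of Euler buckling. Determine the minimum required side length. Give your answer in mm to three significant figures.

L_e = K·L = 2 × 2.08 = 4.160 m
Required I = P_cr·L_e²/(π²E) = 1.260×10^5 × 4.160² / (π² × 9.92×10^10) = 2.227×10^-6 m⁴
I_req = 2.227×10^6 mm⁴
Solid square: I = a⁴/12  ⇒  a = (12I)^(1/4) = (12×2.227×10^6)^(1/4) = 71.9 mm

a ≈ 71.9 mm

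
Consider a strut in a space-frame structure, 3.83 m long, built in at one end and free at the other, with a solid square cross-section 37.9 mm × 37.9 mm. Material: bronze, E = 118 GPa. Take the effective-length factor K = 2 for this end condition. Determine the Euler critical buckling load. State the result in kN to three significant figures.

I = a⁴/12 = 37.9⁴/12 = 1.719×10^5 mm⁴
I = 1.719×10^5 mm⁴ = 1.719×10^-7 m⁴
Effective length L_e = K·L = 2 × 3.83 = 7.660 m
P_cr = π²EI / L_e² = π² × 118×10⁹ × 1.719×10^-7 / 7.660² = 3.413×10^3 N

P_cr ≈ 3.41 kN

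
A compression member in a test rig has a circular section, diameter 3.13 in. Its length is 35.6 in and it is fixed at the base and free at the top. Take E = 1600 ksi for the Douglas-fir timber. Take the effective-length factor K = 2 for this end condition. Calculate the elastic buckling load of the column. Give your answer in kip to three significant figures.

I = πd⁴/64 = π×3.13⁴/64 = 4.711 in⁴
Effective length L_e = K·L = 2 × 35.6 = 71.20 in
P_cr = π²EI / L_e² = π² × 1600×10³ × 4.711 / 71.20² = 1.468×10^4 lb

P_cr ≈ 14.7 kip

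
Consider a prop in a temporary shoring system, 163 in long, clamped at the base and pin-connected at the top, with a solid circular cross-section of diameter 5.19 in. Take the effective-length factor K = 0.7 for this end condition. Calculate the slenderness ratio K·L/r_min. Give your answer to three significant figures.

I = πd⁴/64 = π×5.19⁴/64 = 35.62 in⁴
A = 21.16 in²;  r_min = √(I/A) = √(35.62/21.16) = 1.298 in
L_e = K·L = 0.7 × 163 = 114.1 in
λ = L_e / r_min = 114.10 / 1.298 = 87.9

λ ≈ 87.9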